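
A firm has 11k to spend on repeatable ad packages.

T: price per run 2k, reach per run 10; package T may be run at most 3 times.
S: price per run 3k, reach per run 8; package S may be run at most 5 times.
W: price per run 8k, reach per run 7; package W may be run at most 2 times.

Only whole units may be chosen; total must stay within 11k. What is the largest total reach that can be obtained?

38

This is a bounded integer knapsack.
Take 3×T and 1×S: price 9 ≤ 11, reach 3·10 + 1·8 = 38.
T has the best ratio (10/2) and is taken to its limit of 3; remaining capacity is filled optimally with the others.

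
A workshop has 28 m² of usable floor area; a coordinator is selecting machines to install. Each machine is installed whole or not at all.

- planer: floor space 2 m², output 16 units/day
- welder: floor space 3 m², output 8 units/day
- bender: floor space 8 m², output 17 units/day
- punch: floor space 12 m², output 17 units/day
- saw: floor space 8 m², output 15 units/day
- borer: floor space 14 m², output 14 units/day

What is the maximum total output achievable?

58

Treat it as a binary knapsack problem.
planer + welder + punch + saw: floor space 2 + 3 + 12 + 8 = 25 ≤ 28, output 16 + 8 + 17 + 15 = 56.
planer + welder + bender + saw: floor space 2 + 3 + 8 + 8 = 21 ≤ 28, output 16 + 8 + 17 + 15 = 56.
planer + welder + bender + punch: floor space 2 + 3 + 8 + 12 = 25 ≤ 28, output 16 + 8 + 17 + 17 = 58.
Best is planer, welder, bender, and punch with total output 58.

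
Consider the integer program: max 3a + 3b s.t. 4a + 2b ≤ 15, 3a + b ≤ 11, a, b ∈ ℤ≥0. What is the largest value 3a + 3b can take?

21

The continuous relaxation peaks at (0, 7.5) with value 22.50; rounding to a feasible lattice point costs some objective.
(a,b)=(0,7): 4·0+2·7=14≤15, 3·0+1·7=7≤11, objective 21.
(a,b)=(0,6): 4·0+2·6=12≤15, 3·0+1·6=6≤11, objective 18.
Maximum is 21 at (a,b)=(0,7).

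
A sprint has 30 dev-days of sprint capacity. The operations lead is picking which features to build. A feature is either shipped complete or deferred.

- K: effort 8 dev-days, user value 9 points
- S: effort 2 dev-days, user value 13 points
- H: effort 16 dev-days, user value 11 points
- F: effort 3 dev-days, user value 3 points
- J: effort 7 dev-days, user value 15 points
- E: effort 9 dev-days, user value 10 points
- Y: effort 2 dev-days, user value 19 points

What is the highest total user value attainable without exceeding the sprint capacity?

S + H + F + J + Y: effort 2 + 16 + 3 + 7 + 2 = 30 ≤ 30, user value 13 + 11 + 3 + 15 + 19 = 61.
K + S + J + E + Y: effort 8 + 2 + 7 + 9 + 2 = 28 ≤ 30, user value 9 + 13 + 15 + 10 + 19 = 66.
S + F + J + E + Y: effort 2 + 3 + 7 + 9 + 2 = 23 ≤ 30, user value 13 + 3 + 15 + 10 + 19 = 60.
Best is K, S, J, E, and Y with total user value 66.

66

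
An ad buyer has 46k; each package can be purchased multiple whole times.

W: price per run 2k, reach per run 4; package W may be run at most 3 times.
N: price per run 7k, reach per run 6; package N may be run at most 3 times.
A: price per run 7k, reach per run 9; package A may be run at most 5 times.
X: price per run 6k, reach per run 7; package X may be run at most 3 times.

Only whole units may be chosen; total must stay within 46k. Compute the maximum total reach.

62

W has the best ratio (4/2); taking only W gives at most 3×4 = 12 (stopped by the supply cap of 3).
Mixing does better — 3×W, 4×A, and 2×X: price 46 ≤ 46, reach 3·4 + 4·9 + 2·7 = 62.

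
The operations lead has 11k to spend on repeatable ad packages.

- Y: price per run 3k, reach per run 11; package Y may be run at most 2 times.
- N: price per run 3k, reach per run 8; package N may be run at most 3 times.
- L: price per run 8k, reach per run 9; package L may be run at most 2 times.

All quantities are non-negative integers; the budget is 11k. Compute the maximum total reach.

Y has the best ratio (11/3); taking only Y gives at most 2×11 = 22 (stopped by the supply cap of 2).
Mixing does better — 2×Y and 1×N: price 9 ≤ 11, reach 2·11 + 1·8 = 30.

30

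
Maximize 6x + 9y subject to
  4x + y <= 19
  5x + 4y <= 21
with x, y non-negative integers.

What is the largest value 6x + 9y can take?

(x,y)=(0,5): 4·0+1·5=5≤19, 5·0+4·5=20≤21, objective 45.
(x,y)=(1,4): 4·1+1·4=8≤19, 5·1+4·4=21≤21, objective 42.
(x,y)=(0,4): 4·0+1·4=4≤19, 5·0+4·4=16≤21, objective 36.
No feasible integer point exceeds 45.

45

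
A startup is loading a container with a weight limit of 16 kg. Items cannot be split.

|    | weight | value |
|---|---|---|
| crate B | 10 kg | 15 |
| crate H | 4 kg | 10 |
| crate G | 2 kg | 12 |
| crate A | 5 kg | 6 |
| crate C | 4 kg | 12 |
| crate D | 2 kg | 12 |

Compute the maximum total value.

46

crate G + crate A + crate C + crate D: weight 2 + 5 + 4 + 2 = 13 ≤ 16, value 12 + 6 + 12 + 12 = 42.
crate H + crate G + crate A + crate D: weight 4 + 2 + 5 + 2 = 13 ≤ 16, value 10 + 12 + 6 + 12 = 40.
crate H + crate G + crate C + crate D: weight 4 + 2 + 4 + 2 = 12 ≤ 16, value 10 + 12 + 12 + 12 = 46.
Best is crate H, crate G, crate C, and crate D with total value 46.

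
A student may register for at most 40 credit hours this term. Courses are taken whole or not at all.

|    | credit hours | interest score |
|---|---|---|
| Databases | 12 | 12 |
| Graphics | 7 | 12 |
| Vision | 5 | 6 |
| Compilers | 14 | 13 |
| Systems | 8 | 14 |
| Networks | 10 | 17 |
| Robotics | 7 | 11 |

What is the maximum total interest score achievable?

60

Graphics + Compilers + Systems + Networks: credit hours 7 + 14 + 8 + 10 = 39 ≤ 40, interest score 12 + 13 + 14 + 17 = 56.
Databases + Graphics + Systems + Networks: credit hours 12 + 7 + 8 + 10 = 37 ≤ 40, interest score 12 + 12 + 14 + 17 = 55.
Graphics + Vision + Systems + Networks + Robotics: credit hours 7 + 5 + 8 + 10 + 7 = 37 ≤ 40, interest score 12 + 6 + 14 + 17 + 11 = 60.
Best is Graphics, Vision, Systems, Networks, and Robotics with total interest score 60.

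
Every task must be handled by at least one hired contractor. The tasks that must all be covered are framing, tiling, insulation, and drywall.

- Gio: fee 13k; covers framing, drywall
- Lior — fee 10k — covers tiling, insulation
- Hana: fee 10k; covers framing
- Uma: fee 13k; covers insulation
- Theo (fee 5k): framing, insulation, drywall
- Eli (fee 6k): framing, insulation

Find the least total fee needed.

Choose Lior and Theo: together they cover framing, tiling, insulation, drywall — every task.
Total fee: 10 + 5 = 15.
No cover costs less than 15.

15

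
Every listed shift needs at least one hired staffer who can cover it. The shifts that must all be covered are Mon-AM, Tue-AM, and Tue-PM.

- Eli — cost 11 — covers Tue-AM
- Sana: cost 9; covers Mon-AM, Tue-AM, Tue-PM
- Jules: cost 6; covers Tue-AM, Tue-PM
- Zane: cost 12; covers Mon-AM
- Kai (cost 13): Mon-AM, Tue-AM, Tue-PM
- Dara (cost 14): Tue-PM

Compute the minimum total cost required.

Sana alone covers Mon-AM, Tue-AM, Tue-PM — every shift.
Total cost: 9.
No cover costs less than 9.

9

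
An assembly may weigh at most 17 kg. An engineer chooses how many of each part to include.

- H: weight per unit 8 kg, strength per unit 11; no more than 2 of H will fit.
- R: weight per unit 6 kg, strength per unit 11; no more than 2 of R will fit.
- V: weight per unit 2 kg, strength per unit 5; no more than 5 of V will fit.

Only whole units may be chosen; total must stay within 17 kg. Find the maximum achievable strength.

V has the best ratio (5/2); taking only V gives at most 5×5 = 25 (stopped by the supply cap of 5).
Mixing does better — 1×R and 5×V: weight 16 ≤ 17, strength 1·11 + 5·5 = 36.

36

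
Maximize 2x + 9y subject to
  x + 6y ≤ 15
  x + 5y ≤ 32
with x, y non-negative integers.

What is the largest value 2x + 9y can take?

30

(x,y)=(15,0) is feasible, giving 30.
(x,y)=(14,0) is feasible, giving 28.
The best lattice point is (15,0), giving 30.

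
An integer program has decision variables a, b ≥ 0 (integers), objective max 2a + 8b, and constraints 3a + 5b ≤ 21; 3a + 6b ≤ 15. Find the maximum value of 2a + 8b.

Relaxing integrality, the LP optimum is 20.00 at (a,b) = (0, 2.5), which is not an integer point.
(a,b)=(1,2): 3·1+5·2=13≤21, 3·1+6·2=15≤15, objective 18.
(a,b)=(0,2): 3·0+5·2=10≤21, 3·0+6·2=12≤15, objective 16.
Maximum is 18 at (a,b)=(1,2).

18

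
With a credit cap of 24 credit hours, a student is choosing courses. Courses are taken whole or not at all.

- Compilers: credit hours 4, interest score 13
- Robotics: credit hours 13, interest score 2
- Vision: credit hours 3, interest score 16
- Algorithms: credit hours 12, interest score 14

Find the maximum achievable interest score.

Take Compilers, Vision, and Algorithms: credit hours 4 + 3 + 12 = 19 ≤ 24, interest score 13 + 16 + 14 = 43.
No other feasible combination does better.

43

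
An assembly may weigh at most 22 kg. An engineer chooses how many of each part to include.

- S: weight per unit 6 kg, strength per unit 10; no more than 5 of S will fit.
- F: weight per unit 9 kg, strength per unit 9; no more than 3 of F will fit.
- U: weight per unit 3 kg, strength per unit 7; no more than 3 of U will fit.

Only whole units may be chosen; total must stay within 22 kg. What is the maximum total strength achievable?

41

2×S and 3×U: weight 21 ≤ 22, strength 2·10 + 3·7 = 41.
3×S and 1×U: weight 21 ≤ 22, strength 3·10 + 1·7 = 37.
Best is 41.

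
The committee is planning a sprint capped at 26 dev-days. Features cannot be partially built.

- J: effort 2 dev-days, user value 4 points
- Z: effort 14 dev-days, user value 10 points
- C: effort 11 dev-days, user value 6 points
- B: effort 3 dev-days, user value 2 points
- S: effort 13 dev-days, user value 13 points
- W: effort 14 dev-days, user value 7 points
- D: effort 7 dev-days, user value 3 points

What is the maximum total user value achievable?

This is a 0-1 knapsack instance.
Allowing fractional choices, the relaxed optimum would be about 24.9, but features are indivisible.
J + C + S: effort 2 + 11 + 13 = 26 ≤ 26, user value 4 + 6 + 13 = 23.
J + B + S + D: effort 2 + 3 + 13 + 7 = 25 ≤ 26, user value 4 + 2 + 13 + 3 = 22.
Best is J, C, and S with total user value 23.

23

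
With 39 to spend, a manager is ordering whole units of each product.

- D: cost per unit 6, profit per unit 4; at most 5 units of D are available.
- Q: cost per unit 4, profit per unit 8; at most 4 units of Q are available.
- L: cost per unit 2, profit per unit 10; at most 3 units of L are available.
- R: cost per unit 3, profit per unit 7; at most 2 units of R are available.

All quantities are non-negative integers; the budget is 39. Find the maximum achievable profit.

80

This is a bounded integer knapsack.
L has the best ratio (10/2); taking only L gives at most 3×10 = 30 (stopped by the supply cap of 3).
Mixing does better — 1×D, 4×Q, 3×L, and 2×R: cost 34 ≤ 39, profit 1·4 + 4·8 + 3·10 + 2·7 = 80.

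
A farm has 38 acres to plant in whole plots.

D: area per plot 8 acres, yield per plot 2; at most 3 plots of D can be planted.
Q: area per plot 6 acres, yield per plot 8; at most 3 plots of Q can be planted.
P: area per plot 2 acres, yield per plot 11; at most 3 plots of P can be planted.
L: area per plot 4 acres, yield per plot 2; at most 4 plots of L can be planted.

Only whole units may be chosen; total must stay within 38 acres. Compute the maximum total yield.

63

3×Q, 3×P, and 3×L: area 36 ≤ 38, yield 3·8 + 3·11 + 3·2 = 63.
3×Q, 3×P, and 2×L: area 32 ≤ 38, yield 3·8 + 3·11 + 2·2 = 61.
Best is 63.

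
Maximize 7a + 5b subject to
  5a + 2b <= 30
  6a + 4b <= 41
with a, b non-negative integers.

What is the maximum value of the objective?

The continuous relaxation peaks at (0, 10.2) with value 51.25; rounding to a feasible lattice point costs some objective.
(a,b)=(0,10) is feasible, giving 50.
(a,b)=(0,9) is feasible, giving 45.
The best lattice point is (0,10), giving 50.

50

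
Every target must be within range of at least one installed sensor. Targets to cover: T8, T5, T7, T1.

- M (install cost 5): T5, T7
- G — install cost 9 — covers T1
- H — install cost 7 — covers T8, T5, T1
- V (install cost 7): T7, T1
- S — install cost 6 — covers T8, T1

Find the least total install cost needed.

11

The greedy cost-per-new-target heuristic would pick H and M for 12, but a cheaper cover exists.
Choose M and S: together they cover T8, T5, T7, T1 — every target.
Total install cost: 5 + 6 = 11.
No cover costs less than 11.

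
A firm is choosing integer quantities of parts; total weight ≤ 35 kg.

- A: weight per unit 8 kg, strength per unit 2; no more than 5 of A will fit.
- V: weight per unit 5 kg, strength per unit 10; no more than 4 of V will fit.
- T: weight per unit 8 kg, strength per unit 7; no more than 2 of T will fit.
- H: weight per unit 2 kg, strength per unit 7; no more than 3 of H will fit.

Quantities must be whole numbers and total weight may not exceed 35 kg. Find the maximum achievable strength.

4×V, 1×T, and 3×H: weight 34 ≤ 35, strength 4·10 + 1·7 + 3·7 = 68.
1×A, 4×V, and 3×H: weight 34 ≤ 35, strength 1·2 + 4·10 + 3·7 = 63.
Best is 68.

68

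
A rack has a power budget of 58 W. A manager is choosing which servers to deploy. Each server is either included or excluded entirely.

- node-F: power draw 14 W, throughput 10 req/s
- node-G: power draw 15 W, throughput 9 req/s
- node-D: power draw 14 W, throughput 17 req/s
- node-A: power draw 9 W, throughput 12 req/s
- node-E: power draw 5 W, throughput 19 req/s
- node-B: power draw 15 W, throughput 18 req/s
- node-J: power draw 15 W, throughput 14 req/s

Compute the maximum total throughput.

This is an integer program with binary decision variables.
node-G + node-D + node-A + node-E + node-B: power draw 15 + 14 + 9 + 5 + 15 = 58 ≤ 58, throughput 9 + 17 + 12 + 19 + 18 = 75.
node-D + node-A + node-E + node-B + node-J: power draw 14 + 9 + 5 + 15 + 15 = 58 ≤ 58, throughput 17 + 12 + 19 + 18 + 14 = 80.
node-F + node-D + node-A + node-E + node-B: power draw 14 + 14 + 9 + 5 + 15 = 57 ≤ 58, throughput 10 + 17 + 12 + 19 + 18 = 76.
Best is node-D, node-A, node-E, node-B, and node-J with total throughput 80.

80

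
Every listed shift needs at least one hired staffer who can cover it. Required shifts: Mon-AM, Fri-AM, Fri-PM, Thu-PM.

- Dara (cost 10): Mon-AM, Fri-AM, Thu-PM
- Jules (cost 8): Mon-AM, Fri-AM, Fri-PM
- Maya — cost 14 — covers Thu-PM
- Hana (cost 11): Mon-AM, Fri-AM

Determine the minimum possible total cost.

18

Choose Dara and Jules: together they cover Mon-AM, Fri-AM, Fri-PM, Thu-PM — every shift.
Total cost: 10 + 8 = 18.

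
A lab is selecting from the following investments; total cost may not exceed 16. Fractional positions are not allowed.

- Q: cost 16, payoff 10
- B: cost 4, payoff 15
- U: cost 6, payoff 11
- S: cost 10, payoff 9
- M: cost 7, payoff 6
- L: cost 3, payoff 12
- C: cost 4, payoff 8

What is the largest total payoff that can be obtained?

38

Take B, U, and L: cost 4 + 6 + 3 = 13 ≤ 16, payoff 15 + 11 + 12 = 38.
No other feasible combination does better.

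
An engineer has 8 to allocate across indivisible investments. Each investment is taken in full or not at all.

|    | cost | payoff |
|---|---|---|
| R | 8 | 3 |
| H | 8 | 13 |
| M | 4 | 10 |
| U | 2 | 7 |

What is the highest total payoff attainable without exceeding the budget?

17

Take M and U: cost 4 + 2 = 6 ≤ 8, payoff 10 + 7 = 17.
No other feasible combination does better.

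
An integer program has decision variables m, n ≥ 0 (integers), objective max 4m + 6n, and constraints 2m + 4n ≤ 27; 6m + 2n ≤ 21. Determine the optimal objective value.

40

(m,n)=(1,6) is feasible, giving 40.
(m,n)=(0,6) is feasible, giving 36.
(m,n)=(1,5) is feasible, giving 34.
Maximum is 40 at (m,n)=(1,6).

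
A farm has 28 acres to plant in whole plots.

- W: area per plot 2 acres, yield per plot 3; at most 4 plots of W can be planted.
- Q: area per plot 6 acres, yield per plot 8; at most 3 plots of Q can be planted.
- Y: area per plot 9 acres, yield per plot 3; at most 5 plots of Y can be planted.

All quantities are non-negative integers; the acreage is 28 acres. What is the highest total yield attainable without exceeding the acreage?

3×W and 3×Q: area 24 ≤ 28, yield 3·3 + 3·8 = 33.
4×W and 3×Q: area 26 ≤ 28, yield 4·3 + 3·8 = 36.
Best is 36.

36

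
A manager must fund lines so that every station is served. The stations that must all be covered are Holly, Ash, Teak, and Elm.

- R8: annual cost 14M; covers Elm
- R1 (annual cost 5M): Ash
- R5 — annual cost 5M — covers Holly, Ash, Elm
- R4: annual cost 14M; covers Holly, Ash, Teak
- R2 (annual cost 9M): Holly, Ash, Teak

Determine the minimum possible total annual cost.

14

Choose R5 and R2: together they cover Holly, Ash, Teak, Elm — every station.
Total annual cost: 5 + 9 = 14.
No cover costs less than 14.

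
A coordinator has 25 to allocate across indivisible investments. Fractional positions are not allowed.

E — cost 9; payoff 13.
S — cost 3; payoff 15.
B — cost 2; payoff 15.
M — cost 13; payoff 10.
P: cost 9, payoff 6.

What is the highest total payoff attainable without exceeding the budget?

49

E + S + B + P: cost 9 + 3 + 2 + 9 = 23 ≤ 25, payoff 13 + 15 + 15 + 6 = 49.
E + S + B: cost 9 + 3 + 2 = 14 ≤ 25, payoff 13 + 15 + 15 = 43.
Best is E, S, B, and P with total payoff 49.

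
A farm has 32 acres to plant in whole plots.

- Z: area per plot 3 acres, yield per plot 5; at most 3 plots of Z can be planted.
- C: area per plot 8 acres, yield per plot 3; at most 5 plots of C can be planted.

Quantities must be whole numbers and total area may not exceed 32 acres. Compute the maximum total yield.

21

Z has the best ratio (5/3); taking only Z gives at most 3×5 = 15 (stopped by the supply cap of 3).
Mixing does better — 3×Z and 2×C: area 25 ≤ 32, yield 3·5 + 2·3 = 21.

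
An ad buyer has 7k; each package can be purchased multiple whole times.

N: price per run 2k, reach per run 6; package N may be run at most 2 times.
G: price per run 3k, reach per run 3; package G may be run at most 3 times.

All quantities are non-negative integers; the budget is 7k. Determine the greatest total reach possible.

N has the best ratio (6/2); taking only N gives at most 2×6 = 12 (stopped by the supply cap of 2).
Mixing does better — 2×N and 1×G: price 7 ≤ 7, reach 2·6 + 1·3 = 15.

15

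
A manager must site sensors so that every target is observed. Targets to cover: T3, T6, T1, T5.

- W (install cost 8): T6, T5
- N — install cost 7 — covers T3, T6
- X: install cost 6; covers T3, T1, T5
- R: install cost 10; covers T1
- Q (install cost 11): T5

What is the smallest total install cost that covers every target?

Choose N and X: together they cover T3, T6, T1, T5 — every target.
Total install cost: 7 + 6 = 13.
No cover costs less than 13.

13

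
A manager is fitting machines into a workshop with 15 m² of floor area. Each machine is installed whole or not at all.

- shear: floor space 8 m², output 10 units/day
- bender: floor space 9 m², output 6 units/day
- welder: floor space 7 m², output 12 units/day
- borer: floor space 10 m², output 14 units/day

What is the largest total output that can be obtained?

22

This is an integer program with binary decision variables.
welder: floor space 7 ≤ 15, output 12.
shear + welder: floor space 8 + 7 = 15 ≤ 15, output 10 + 12 = 22.
borer: floor space 10 ≤ 15, output 14.
Best is shear and welder with total output 22.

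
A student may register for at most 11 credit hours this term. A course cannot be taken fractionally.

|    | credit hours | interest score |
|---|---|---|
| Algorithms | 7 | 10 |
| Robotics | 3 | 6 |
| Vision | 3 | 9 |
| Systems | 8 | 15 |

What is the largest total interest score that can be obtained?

Vision + Systems: credit hours 3 + 8 = 11 ≤ 11, interest score 9 + 15 = 24.
Algorithms + Vision: credit hours 7 + 3 = 10 ≤ 11, interest score 10 + 9 = 19.
Robotics + Systems: credit hours 3 + 8 = 11 ≤ 11, interest score 6 + 15 = 21.
Best is Vision and Systems with total interest score 24.

24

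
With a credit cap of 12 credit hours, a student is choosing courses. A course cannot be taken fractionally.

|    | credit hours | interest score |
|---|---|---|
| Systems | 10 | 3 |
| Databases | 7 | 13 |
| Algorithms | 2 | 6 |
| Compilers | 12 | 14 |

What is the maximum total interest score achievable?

19

This is an integer program with binary decision variables.
Databases: credit hours 7 ≤ 12, interest score 13.
Databases + Algorithms: credit hours 7 + 2 = 9 ≤ 12, interest score 13 + 6 = 19.
Compilers: credit hours 12 ≤ 12, interest score 14.
Best is Databases and Algorithms with total interest score 19.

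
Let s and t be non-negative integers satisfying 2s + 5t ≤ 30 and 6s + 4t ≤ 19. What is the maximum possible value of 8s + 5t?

24

The continuous relaxation peaks at (3.17, 0) with value 25.33; rounding to a feasible lattice point costs some objective.
(s,t)=(3,0): 2·3+5·0=6≤30, 6·3+4·0=18≤19, objective 24.
(s,t)=(2,1): 2·2+5·1=9≤30, 6·2+4·1=16≤19, objective 21.
(s,t)=(2,0): 2·2+5·0=4≤30, 6·2+4·0=12≤19, objective 16.
No feasible integer point exceeds 24.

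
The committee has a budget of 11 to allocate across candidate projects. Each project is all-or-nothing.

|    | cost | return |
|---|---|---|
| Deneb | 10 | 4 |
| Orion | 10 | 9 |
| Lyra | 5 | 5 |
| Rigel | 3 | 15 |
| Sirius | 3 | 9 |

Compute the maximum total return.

Rigel + Sirius: cost 3 + 3 = 6 ≤ 11, return 15 + 9 = 24.
Lyra + Rigel + Sirius: cost 5 + 3 + 3 = 11 ≤ 11, return 5 + 15 + 9 = 29.
Lyra + Rigel: cost 5 + 3 = 8 ≤ 11, return 5 + 15 = 20.
Best is Lyra, Rigel, and Sirius with total return 29.

29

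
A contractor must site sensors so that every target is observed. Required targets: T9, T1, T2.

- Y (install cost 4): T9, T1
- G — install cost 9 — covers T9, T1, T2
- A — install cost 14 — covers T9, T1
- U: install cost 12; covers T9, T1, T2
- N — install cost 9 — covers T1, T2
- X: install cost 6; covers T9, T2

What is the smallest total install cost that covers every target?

9

G alone covers T9, T1, T2 — every target.
Total install cost: 9.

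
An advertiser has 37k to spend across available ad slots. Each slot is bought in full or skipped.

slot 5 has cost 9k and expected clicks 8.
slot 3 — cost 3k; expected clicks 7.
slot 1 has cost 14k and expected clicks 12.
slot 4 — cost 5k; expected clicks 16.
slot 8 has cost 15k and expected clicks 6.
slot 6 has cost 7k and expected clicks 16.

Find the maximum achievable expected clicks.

52

Take slot 5, slot 1, slot 4, and slot 6: cost 9 + 14 + 5 + 7 = 35 ≤ 37, expected clicks 8 + 12 + 16 + 16 = 52.
No other feasible combination does better.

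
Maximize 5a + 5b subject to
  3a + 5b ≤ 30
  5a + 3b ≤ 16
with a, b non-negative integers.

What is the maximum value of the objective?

The continuous relaxation peaks at (0, 5.33) with value 26.67; rounding to a feasible lattice point costs some objective.
(a,b)=(0,5): 3·0+5·5=25≤30, 5·0+3·5=15≤16, objective 25.
(a,b)=(0,4): 3·0+5·4=20≤30, 5·0+3·4=12≤16, objective 20.
Maximum is 25 at (a,b)=(0,5).

25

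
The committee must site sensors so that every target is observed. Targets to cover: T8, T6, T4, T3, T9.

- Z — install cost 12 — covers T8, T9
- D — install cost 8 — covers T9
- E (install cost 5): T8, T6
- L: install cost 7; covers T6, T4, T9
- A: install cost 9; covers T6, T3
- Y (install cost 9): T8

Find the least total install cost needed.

Choose E, L, and A: together they cover T8, T6, T4, T3, T9 — every target.
Total install cost: 5 + 7 + 9 = 21.
No cover costs less than 21.

21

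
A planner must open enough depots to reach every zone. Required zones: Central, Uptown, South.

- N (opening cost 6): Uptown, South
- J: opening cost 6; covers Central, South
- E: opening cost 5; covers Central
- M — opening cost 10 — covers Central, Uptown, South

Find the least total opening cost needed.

This is a weighted set-cover instance.
The greedy cost-per-new-zone heuristic would pick N and E for 11, but a cheaper cover exists.
M alone covers Central, Uptown, South — every zone.
Total opening cost: 10.
No cover costs less than 10.

10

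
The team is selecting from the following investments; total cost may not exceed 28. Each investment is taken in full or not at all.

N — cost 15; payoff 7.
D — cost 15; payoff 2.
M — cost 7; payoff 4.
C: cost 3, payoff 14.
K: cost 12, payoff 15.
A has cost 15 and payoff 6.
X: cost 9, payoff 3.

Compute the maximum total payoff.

33

Take M, C, and K: cost 7 + 3 + 12 = 22 ≤ 28, payoff 4 + 14 + 15 = 33.
No other feasible combination does better.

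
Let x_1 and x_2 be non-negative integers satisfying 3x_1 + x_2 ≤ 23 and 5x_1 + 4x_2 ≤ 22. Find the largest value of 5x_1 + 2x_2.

(x_1,x_2)=(4,0) is feasible, giving 20.
(x_1,x_2)=(3,1) is feasible, giving 17.
(x_1,x_2)=(3,0) is feasible, giving 15.
No feasible integer point exceeds 20.

20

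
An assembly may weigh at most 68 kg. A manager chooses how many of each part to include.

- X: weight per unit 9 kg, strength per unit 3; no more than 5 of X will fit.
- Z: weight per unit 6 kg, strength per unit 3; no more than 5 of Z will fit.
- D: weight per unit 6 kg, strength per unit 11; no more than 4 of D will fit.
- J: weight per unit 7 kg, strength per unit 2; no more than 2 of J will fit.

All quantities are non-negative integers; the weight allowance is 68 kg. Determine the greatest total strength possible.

63

5×Z, 4×D, and 2×J: weight 68 ≤ 68, strength 5·3 + 4·11 + 2·2 = 63.
1×X, 5×Z, and 4×D: weight 63 ≤ 68, strength 1·3 + 5·3 + 4·11 = 62.
Best is 63.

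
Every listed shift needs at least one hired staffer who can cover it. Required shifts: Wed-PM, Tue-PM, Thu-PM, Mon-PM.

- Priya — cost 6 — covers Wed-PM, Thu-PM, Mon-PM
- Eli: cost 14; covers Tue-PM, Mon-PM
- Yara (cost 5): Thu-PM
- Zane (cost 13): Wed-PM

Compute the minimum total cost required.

20

Choose Priya and Eli: together they cover Wed-PM, Tue-PM, Thu-PM, Mon-PM — every shift.
Total cost: 6 + 14 = 20.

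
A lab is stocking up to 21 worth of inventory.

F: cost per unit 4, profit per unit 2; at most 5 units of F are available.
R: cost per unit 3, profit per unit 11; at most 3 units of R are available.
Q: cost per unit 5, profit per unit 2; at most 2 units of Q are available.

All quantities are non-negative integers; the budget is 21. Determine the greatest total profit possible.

39

This is a bounded integer knapsack.
3×F and 3×R: cost 21 ≤ 21, profit 3·2 + 3·11 = 39.
3×R and 2×Q: cost 19 ≤ 21, profit 3·11 + 2·2 = 37.
Best is 39.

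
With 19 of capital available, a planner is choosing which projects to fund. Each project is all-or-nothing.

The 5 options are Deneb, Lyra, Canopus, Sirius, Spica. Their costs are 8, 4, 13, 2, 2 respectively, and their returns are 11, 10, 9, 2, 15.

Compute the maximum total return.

38

Treat it as a binary knapsack problem.
Take Deneb, Lyra, Sirius, and Spica: cost 8 + 4 + 2 + 2 = 16 ≤ 19, return 11 + 10 + 2 + 15 = 38.
No other feasible combination does better.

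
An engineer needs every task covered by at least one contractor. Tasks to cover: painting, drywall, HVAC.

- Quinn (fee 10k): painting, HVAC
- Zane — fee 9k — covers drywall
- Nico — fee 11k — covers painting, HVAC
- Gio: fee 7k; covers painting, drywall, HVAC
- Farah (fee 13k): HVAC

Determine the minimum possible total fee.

Gio alone covers painting, drywall, HVAC — every task.
Total fee: 7.

7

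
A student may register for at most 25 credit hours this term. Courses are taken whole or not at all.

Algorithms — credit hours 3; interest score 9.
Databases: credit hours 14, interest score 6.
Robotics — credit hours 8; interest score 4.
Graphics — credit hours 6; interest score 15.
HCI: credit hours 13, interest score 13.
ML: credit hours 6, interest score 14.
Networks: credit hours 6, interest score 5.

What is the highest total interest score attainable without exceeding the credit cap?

43

Allowing fractional choices, the relaxed optimum would be about 48.0, but courses are indivisible.
Algorithms + Robotics + Graphics + ML: credit hours 3 + 8 + 6 + 6 = 23 ≤ 25, interest score 9 + 4 + 15 + 14 = 42.
Graphics + HCI + ML: credit hours 6 + 13 + 6 = 25 ≤ 25, interest score 15 + 13 + 14 = 42.
Algorithms + Graphics + ML + Networks: credit hours 3 + 6 + 6 + 6 = 21 ≤ 25, interest score 9 + 15 + 14 + 5 = 43.
Best is Algorithms, Graphics, ML, and Networks with total interest score 43.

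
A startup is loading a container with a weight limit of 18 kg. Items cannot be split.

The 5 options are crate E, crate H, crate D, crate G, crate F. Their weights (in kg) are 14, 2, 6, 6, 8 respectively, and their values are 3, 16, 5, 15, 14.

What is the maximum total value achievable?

45

Allowing fractional choices, the relaxed optimum would be about 46.7, but items are indivisible.
crate H + crate G + crate F: weight 2 + 6 + 8 = 16 ≤ 18, value 16 + 15 + 14 = 45.
crate H + crate D + crate G: weight 2 + 6 + 6 = 14 ≤ 18, value 16 + 5 + 15 = 36.
Best is crate H, crate G, and crate F with total value 45.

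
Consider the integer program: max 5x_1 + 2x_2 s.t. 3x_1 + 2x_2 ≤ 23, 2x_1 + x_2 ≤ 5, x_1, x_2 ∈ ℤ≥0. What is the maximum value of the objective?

12

Relaxing integrality, the LP optimum is 12.50 at (x_1,x_2) = (2.5, 0), which is not an integer point.
(x_1,x_2)=(2,1): 3·2+2·1=8≤23, 2·2+1·1=5≤5, objective 12.
(x_1,x_2)=(2,0): 3·2+2·0=6≤23, 2·2+1·0=4≤5, objective 10.
(x_1,x_2)=(1,2): 3·1+2·2=7≤23, 2·1+1·2=4≤5, objective 9.
(x_1,x_2)=(1,1): 3·1+2·1=5≤23, 2·1+1·1=3≤5, objective 7.
The best lattice point is (2,1), giving 12.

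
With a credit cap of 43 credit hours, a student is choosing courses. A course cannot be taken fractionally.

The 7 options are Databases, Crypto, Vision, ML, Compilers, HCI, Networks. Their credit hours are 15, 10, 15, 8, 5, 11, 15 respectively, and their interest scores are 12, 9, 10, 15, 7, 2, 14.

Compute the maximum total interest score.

Take Databases, ML, Compilers, and Networks: credit hours 15 + 8 + 5 + 15 = 43 ≤ 43, interest score 12 + 15 + 7 + 14 = 48.
No other feasible combination does better.

48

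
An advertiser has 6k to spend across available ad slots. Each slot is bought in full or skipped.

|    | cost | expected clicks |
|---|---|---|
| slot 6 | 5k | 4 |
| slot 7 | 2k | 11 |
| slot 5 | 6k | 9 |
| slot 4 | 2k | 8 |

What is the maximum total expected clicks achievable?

This is an integer program with binary decision variables.
Allowing fractional choices, the relaxed optimum would be about 22.0, but ad slots are indivisible.
slot 7: cost 2 ≤ 6, expected clicks 11.
slot 5: cost 6 ≤ 6, expected clicks 9.
slot 7 + slot 4: cost 2 + 2 = 4 ≤ 6, expected clicks 11 + 8 = 19.
Best is slot 7 and slot 4 with total expected clicks 19.

19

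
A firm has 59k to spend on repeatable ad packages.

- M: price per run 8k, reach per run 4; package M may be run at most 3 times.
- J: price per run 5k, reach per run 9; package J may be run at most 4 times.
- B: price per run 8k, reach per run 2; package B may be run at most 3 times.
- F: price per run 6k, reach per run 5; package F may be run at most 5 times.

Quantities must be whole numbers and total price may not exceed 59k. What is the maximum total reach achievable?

Take 1×M, 4×J, and 5×F: price 58 ≤ 59, reach 1·4 + 4·9 + 5·5 = 65.
J has the best ratio (9/5) and is taken to its limit of 4; remaining capacity is filled optimally with the others.

65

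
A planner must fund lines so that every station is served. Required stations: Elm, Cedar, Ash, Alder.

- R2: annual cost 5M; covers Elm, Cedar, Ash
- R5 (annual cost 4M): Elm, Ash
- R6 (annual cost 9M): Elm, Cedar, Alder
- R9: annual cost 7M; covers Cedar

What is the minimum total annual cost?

This is a weighted set-cover instance.
The greedy cost-per-new-station heuristic would pick R2 and R6 for 14, but a cheaper cover exists.
Choose R5 and R6: together they cover Elm, Cedar, Ash, Alder — every station.
Total annual cost: 4 + 9 = 13.
No cover costs less than 13.

13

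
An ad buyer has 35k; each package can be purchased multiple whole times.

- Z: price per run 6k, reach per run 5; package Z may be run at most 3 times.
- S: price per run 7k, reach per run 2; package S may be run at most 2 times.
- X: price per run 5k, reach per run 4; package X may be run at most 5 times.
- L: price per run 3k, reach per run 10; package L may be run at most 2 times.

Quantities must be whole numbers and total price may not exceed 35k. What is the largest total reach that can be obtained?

2×Z, 3×X, and 2×L: price 33 ≤ 35, reach 2·5 + 3·4 + 2·10 = 42.
3×Z, 2×X, and 2×L: price 34 ≤ 35, reach 3·5 + 2·4 + 2·10 = 43.
Best is 43.

43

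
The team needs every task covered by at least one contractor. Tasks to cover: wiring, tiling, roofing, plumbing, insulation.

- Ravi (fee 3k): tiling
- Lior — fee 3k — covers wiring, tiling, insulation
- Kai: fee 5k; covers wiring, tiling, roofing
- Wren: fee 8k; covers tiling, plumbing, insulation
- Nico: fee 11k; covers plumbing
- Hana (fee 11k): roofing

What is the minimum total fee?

This is a weighted set-cover instance.
The greedy cost-per-new-task heuristic would pick Lior, Kai, and Wren for 16, but a cheaper cover exists.
Choose Kai and Wren: together they cover wiring, tiling, roofing, plumbing, insulation — every task.
Total fee: 5 + 8 = 13.
No cover costs less than 13.

13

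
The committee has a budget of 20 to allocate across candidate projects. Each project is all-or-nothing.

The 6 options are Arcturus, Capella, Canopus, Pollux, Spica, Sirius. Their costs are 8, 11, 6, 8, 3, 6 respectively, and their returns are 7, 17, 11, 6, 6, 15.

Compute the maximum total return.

Capella + Spica + Sirius: cost 11 + 3 + 6 = 20 ≤ 20, return 17 + 6 + 15 = 38.
Arcturus + Canopus + Sirius: cost 8 + 6 + 6 = 20 ≤ 20, return 7 + 11 + 15 = 33.
Capella + Canopus + Spica: cost 11 + 6 + 3 = 20 ≤ 20, return 17 + 11 + 6 = 34.
Best is Capella, Spica, and Sirius with total return 38.

38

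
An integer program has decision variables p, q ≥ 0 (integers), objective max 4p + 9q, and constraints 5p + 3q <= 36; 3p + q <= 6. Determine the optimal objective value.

54

(p,q)=(0,6): 5·0+3·6=18≤36, 3·0+1·6=6≤6, objective 54.
(p,q)=(0,5): 5·0+3·5=15≤36, 3·0+1·5=5≤6, objective 45.
No feasible integer point exceeds 54.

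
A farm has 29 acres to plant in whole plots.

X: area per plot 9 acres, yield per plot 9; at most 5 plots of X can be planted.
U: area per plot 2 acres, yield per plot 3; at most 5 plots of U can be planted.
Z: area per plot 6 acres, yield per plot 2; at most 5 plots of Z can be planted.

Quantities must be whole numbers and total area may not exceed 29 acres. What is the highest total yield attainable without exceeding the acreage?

2×X and 5×U: area 28 ≤ 29, yield 2·9 + 5·3 = 33.
2×X and 4×U: area 26 ≤ 29, yield 2·9 + 4·3 = 30.
Best is 33.

33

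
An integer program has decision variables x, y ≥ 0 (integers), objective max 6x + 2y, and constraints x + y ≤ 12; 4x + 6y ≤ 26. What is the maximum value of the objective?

36

Relaxing integrality, the LP optimum is 39.00 at (x,y) = (6.5, 0), which is not an integer point.
(x,y)=(6,0): 1·6+1·0=6≤12, 4·6+6·0=24≤26, objective 36.
(x,y)=(5,1): 1·5+1·1=6≤12, 4·5+6·1=26≤26, objective 32.
No feasible integer point exceeds 36.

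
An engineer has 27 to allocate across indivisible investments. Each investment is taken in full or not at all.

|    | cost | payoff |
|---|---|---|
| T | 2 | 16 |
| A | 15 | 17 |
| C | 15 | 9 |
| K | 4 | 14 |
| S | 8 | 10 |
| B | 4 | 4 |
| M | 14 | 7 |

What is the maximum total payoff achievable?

Take T, A, K, and B: cost 2 + 15 + 4 + 4 = 25 ≤ 27, payoff 16 + 17 + 14 + 4 = 51.
No other feasible combination does better.

51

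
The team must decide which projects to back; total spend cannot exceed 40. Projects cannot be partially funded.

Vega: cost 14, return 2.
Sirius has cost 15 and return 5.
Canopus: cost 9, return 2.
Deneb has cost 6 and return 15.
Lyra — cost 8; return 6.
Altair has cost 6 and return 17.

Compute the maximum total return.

43

Treat it as a binary knapsack problem.
Allowing fractional choices, the relaxed optimum would be about 44.1, but projects are indivisible.
Sirius + Deneb + Lyra + Altair: cost 15 + 6 + 8 + 6 = 35 ≤ 40, return 5 + 15 + 6 + 17 = 43.
Canopus + Deneb + Lyra + Altair: cost 9 + 6 + 8 + 6 = 29 ≤ 40, return 2 + 15 + 6 + 17 = 40.
Vega + Deneb + Lyra + Altair: cost 14 + 6 + 8 + 6 = 34 ≤ 40, return 2 + 15 + 6 + 17 = 40.
Best is Sirius, Deneb, Lyra, and Altair with total return 43.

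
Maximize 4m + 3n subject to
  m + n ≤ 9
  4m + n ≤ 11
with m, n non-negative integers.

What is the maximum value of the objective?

(m,n)=(0,9): 1·0+1·9=9≤9, 4·0+1·9=9≤11, objective 27.
(m,n)=(1,7): 1·1+1·7=8≤9, 4·1+1·7=11≤11, objective 25.
(m,n)=(0,8): 1·0+1·8=8≤9, 4·0+1·8=8≤11, objective 24.
The best lattice point is (0,9), giving 27.

27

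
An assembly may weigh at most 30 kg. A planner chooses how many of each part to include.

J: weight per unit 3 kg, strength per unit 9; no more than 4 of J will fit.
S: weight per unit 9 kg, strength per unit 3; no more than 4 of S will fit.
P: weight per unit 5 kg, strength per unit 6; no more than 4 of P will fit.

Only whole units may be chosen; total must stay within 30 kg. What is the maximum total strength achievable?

J has the best ratio (9/3); taking only J gives at most 4×9 = 36 (stopped by the supply cap of 4).
Mixing does better — 4×J and 3×P: weight 27 ≤ 30, strength 4·9 + 3·6 = 54.

54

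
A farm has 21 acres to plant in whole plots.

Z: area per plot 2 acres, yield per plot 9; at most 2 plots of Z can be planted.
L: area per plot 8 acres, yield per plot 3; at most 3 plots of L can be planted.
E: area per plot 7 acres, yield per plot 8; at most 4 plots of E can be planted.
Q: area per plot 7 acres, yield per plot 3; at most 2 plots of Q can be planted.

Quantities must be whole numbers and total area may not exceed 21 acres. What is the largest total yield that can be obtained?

Take 2×Z and 2×E: area 18 ≤ 21, yield 2·9 + 2·8 = 34.
Z has the best ratio (9/2) and is taken to its limit of 2; remaining capacity is filled optimally with the others.

34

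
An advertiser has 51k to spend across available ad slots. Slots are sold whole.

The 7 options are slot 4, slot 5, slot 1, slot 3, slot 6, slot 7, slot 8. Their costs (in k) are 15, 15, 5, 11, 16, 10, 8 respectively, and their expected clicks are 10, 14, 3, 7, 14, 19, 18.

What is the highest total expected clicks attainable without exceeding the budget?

65

Allowing fractional choices, the relaxed optimum would be about 66.3, but ad slots are indivisible.
slot 5 + slot 6 + slot 7 + slot 8: cost 15 + 16 + 10 + 8 = 49 ≤ 51, expected clicks 14 + 14 + 19 + 18 = 65.
slot 4 + slot 5 + slot 7 + slot 8: cost 15 + 15 + 10 + 8 = 48 ≤ 51, expected clicks 10 + 14 + 19 + 18 = 61.
slot 5 + slot 1 + slot 3 + slot 7 + slot 8: cost 15 + 5 + 11 + 10 + 8 = 49 ≤ 51, expected clicks 14 + 3 + 7 + 19 + 18 = 61.
Best is slot 5, slot 6, slot 7, and slot 8 with total expected clicks 65.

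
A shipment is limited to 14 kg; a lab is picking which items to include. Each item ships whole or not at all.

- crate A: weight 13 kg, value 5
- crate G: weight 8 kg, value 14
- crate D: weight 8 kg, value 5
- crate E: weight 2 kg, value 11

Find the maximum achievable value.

Take crate G and crate E: weight 8 + 2 = 10 ≤ 14, value 14 + 11 = 25.
No other feasible combination does better.

25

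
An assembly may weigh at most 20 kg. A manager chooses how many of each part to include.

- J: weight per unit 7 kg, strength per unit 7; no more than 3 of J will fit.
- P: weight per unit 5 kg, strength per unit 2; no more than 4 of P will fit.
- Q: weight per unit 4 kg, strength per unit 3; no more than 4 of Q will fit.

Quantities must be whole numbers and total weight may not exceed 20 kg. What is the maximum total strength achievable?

17

J has the best ratio (7/7); taking only J gives at most 2×7 = 14 (stopped by the weight limit).
Mixing does better — 2×J and 1×Q: weight 18 ≤ 20, strength 2·7 + 1·3 = 17.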